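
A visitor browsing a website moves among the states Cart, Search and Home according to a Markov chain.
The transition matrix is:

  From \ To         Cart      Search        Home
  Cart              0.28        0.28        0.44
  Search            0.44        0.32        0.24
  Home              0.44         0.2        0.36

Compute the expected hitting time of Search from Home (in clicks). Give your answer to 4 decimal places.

Let t(s) be the expected number of clicks to first reach Search from state s, with t(Search) = 0. Conditioning on the first click:
t(Cart) = 1 + 0.28·t(Cart) + 0.44·t(Home)
t(Home) = 1 + 0.44·t(Cart) + 0.36·t(Home)
Solving: t(Cart) = 4.0419, t(Home) = 4.3413.
Expected clicks from Home to Search: 4.3413.

4.3413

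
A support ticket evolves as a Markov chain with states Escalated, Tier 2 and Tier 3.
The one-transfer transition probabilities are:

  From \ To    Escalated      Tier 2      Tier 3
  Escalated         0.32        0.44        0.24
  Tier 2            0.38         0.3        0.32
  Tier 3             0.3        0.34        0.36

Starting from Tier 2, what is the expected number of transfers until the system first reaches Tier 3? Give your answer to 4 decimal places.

3.4326

Let t(s) be the expected number of transfers to first reach Tier 3 from state s, with t(Tier 3) = 0. Conditioning on the first transfer:
t(Escalated) = 1 + 0.32·t(Escalated) + 0.44·t(Tier 2)
t(Tier 2) = 1 + 0.38·t(Escalated) + 0.3·t(Tier 2)
Solving: t(Escalated) = 3.6917, t(Tier 2) = 3.4326.
Expected transfers from Tier 2 to Tier 3: 3.4326.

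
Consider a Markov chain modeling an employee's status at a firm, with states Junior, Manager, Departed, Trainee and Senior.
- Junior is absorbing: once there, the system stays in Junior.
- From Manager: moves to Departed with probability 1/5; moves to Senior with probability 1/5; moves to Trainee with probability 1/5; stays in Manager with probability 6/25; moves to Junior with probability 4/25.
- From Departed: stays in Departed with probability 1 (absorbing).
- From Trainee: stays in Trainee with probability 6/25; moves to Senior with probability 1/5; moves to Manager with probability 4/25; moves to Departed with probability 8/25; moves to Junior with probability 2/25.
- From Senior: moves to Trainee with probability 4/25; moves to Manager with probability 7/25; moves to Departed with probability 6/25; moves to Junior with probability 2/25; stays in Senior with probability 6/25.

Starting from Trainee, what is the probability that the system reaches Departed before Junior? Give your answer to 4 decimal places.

0.7440

Let h(s) be the probability of absorption at Departed starting from transient state s. Then h(Departed) = 1 and h(Junior) = 0. By first-step analysis:
h(Manager) = 0.16·0 + 0.24·h(Manager) + 0.2·1 + 0.2·h(Trainee) + 0.2·h(Senior)
h(Trainee) = 0.08·0 + 0.16·h(Manager) + 0.32·1 + 0.24·h(Trainee) + 0.2·h(Senior)
h(Senior) = 0.08·0 + 0.28·h(Manager) + 0.24·1 + 0.16·h(Trainee) + 0.24·h(Senior)
Solving: h(Manager) = 0.6459, h(Trainee) = 0.7440, h(Senior) = 0.7104.
Starting from Trainee, the probability is 0.7440.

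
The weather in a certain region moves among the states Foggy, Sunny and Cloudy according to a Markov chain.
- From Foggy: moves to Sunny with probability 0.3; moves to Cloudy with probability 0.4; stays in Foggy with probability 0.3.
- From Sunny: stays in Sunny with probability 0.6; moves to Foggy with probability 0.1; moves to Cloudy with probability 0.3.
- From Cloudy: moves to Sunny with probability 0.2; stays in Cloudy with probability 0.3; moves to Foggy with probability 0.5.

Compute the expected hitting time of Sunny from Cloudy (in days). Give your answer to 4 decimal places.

4.1379

Let t(s) be the expected number of days to first reach Sunny from state s, with t(Sunny) = 0. Conditioning on the first day:
t(Foggy) = 1 + 0.3·t(Foggy) + 0.4·t(Cloudy)
t(Cloudy) = 1 + 0.5·t(Foggy) + 0.3·t(Cloudy)
Solving: t(Foggy) = 3.7931, t(Cloudy) = 4.1379.
Expected days from Cloudy to Sunny: 4.1379.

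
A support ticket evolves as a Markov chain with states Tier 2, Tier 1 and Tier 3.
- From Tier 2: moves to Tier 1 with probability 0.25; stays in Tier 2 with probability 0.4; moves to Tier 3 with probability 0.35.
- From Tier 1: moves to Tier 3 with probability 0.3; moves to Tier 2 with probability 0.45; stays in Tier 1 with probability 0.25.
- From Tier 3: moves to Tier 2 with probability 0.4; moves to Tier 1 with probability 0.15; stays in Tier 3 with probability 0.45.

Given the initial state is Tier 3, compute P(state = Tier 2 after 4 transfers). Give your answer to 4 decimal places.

0.4106

Propagate the distribution vector 4 transfers from Tier 3.
After 0 transfers: (0.0000, 0.0000, 1.0000)
After 1 transfer: (0.4000, 0.1500, 0.4500)
After 2 transfers: (0.4075, 0.2050, 0.3875)
After 3 transfers: (0.4103, 0.2113, 0.3785)
After 4 transfers: (0.4106, 0.2122, 0.3773)
P(in Tier 2 after 4 transfers) = 0.4106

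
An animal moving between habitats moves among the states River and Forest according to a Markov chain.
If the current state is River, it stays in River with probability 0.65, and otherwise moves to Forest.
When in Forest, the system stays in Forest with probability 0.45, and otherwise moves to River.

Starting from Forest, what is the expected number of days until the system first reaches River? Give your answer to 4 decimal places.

Let t(s) be the expected number of days to first reach River from state s, with t(River) = 0. Conditioning on the first day:
t(Forest) = 1 + 0.45·t(Forest)
Solving: t(Forest) = 1.8182.
Expected days from Forest to River: 1.8182.

1.8182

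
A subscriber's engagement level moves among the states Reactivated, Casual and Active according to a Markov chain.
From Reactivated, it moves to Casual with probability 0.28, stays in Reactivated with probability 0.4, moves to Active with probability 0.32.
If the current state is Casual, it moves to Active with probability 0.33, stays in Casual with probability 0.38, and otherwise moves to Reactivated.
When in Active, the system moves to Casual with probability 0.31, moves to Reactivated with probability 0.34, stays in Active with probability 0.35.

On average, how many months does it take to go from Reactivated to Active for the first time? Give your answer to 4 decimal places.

3.0949

Let t(s) be the expected number of months to first reach Active from state s, with t(Active) = 0. Conditioning on the first month:
t(Reactivated) = 1 + 0.4·t(Reactivated) + 0.28·t(Casual)
t(Casual) = 1 + 0.29·t(Reactivated) + 0.38·t(Casual)
Solving: t(Reactivated) = 3.0949, t(Casual) = 3.0605.
Expected months from Reactivated to Active: 3.0949.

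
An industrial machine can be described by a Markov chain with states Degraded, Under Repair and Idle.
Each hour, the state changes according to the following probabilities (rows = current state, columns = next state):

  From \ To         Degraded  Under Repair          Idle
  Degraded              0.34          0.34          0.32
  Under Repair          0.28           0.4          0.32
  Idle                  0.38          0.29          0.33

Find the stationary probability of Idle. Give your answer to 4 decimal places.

Let the stationary distribution be π with π = πP and π_1 + π_2 + π_3 = 1.
π_1 = 0.34·π_1 + 0.28·π_2 + 0.38·π_3
π_2 = 0.34·π_1 + 0.4·π_2 + 0.29·π_3
Solving with the normalization constraint gives π = (0.3323, 0.3445, 0.3232).
So the stationary probability of Idle is 0.3232.

0.3232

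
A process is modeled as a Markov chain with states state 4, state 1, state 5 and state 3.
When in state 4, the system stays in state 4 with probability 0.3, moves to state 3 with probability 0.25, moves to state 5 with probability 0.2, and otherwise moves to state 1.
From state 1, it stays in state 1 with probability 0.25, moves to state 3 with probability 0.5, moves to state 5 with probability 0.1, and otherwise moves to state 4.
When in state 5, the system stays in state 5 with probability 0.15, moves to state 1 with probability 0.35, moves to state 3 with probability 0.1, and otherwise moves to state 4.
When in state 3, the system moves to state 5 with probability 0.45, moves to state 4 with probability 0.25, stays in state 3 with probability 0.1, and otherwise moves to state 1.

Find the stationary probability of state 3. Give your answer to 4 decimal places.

0.2447

Let the stationary distribution be π with π = πP and π_1 + π_2 + π_3 + π_4 = 1.
π_1 = 0.3·π_1 + 0.15·π_2 + 0.4·π_3 + 0.25·π_4
π_2 = 0.25·π_1 + 0.25·π_2 + 0.35·π_3 + 0.2·π_4
π_3 = 0.2·π_1 + 0.1·π_2 + 0.15·π_3 + 0.45·π_4
Solving with the normalization constraint gives π = (0.2711, 0.2602, 0.2240, 0.2447).
So the stationary probability of state 3 is 0.2447.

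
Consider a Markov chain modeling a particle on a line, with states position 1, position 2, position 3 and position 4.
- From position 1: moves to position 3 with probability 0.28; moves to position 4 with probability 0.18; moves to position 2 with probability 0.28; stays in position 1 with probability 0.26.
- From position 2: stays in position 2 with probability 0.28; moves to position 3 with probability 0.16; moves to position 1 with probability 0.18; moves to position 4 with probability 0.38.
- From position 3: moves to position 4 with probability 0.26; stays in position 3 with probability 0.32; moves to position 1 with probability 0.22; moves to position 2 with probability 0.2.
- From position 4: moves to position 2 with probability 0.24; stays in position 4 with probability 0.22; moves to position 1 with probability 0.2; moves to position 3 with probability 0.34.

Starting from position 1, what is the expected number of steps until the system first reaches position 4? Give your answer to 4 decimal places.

3.9589

Let t(s) be the expected number of steps to first reach position 4 from state s, with t(position 4) = 0. Conditioning on the first step:
t(position 1) = 1 + 0.26·t(position 1) + 0.28·t(position 2) + 0.28·t(position 3)
t(position 2) = 1 + 0.18·t(position 1) + 0.28·t(position 2) + 0.16·t(position 3)
t(position 3) = 1 + 0.22·t(position 1) + 0.2·t(position 2) + 0.32·t(position 3)
Solving: t(position 1) = 3.9589, t(position 2) = 3.1991, t(position 3) = 3.6923.
Expected steps from position 1 to position 4: 3.9589.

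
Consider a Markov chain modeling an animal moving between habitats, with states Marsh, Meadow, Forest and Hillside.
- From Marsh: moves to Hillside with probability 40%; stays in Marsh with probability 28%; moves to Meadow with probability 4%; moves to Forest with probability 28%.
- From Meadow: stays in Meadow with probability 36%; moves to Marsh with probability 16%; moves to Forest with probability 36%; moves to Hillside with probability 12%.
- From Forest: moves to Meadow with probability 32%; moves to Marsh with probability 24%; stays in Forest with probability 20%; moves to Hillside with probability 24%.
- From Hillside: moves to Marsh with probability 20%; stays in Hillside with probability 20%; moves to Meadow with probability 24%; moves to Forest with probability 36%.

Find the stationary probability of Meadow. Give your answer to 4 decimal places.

0.2497

Let the stationary distribution be π with π = πP and π_1 + π_2 + π_3 + π_4 = 1.
π_1 = 0.28·π_1 + 0.16·π_2 + 0.24·π_3 + 0.2·π_4
π_2 = 0.04·π_1 + 0.36·π_2 + 0.32·π_3 + 0.24·π_4
π_3 = 0.28·π_1 + 0.36·π_2 + 0.2·π_3 + 0.36·π_4
Solving with the normalization constraint gives π = (0.2194, 0.2497, 0.2952, 0.2357).
So the stationary probability of Meadow is 0.2497.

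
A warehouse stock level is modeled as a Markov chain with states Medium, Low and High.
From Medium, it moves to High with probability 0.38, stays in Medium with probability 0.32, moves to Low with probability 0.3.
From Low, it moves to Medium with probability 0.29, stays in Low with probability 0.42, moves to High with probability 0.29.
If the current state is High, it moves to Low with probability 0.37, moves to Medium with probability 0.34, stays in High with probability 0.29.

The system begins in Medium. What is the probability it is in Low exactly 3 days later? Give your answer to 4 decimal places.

0.3658

Propagate the distribution vector 3 days from Medium.
After 0 days: (1.0000, 0.0000, 0.0000)
After 1 day: (0.3200, 0.3000, 0.3800)
After 2 days: (0.3186, 0.3626, 0.3188)
After 3 days: (0.3155, 0.3658, 0.3187)
P(in Low after 3 days) = 0.3658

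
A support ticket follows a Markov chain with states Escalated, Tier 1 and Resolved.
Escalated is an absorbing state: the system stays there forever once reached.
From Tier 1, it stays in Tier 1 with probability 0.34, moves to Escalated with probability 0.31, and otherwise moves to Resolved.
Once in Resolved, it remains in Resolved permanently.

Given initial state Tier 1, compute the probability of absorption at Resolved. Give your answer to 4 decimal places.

0.5303

Let h(s) be the probability of absorption at Resolved starting from transient state s. Then h(Resolved) = 1 and h(Escalated) = 0. By first-step analysis:
h(Tier 1) = 0.31·0 + 0.34·h(Tier 1) + 0.35·1
Solving: h(Tier 1) = 0.5303.
Starting from Tier 1, the probability is 0.5303.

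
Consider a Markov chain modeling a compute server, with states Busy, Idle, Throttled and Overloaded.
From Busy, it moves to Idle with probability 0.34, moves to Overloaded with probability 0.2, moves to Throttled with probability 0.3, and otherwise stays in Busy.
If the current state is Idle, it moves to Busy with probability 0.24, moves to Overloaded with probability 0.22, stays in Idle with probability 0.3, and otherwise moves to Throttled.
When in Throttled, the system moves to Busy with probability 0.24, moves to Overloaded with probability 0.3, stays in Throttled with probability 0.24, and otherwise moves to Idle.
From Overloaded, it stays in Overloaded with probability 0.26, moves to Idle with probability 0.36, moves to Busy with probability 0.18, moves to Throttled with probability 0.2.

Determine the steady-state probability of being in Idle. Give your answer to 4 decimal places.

Let the stationary distribution be π with π = πP and π_1 + π_2 + π_3 + π_4 = 1.
π_1 = 0.16·π_1 + 0.24·π_2 + 0.24·π_3 + 0.18·π_4
π_2 = 0.34·π_1 + 0.3·π_2 + 0.22·π_3 + 0.36·π_4
π_3 = 0.3·π_1 + 0.24·π_2 + 0.24·π_3 + 0.2·π_4
Solving with the normalization constraint gives π = (0.2086, 0.3036, 0.2427, 0.2450).
So the stationary probability of Idle is 0.3036.

0.3036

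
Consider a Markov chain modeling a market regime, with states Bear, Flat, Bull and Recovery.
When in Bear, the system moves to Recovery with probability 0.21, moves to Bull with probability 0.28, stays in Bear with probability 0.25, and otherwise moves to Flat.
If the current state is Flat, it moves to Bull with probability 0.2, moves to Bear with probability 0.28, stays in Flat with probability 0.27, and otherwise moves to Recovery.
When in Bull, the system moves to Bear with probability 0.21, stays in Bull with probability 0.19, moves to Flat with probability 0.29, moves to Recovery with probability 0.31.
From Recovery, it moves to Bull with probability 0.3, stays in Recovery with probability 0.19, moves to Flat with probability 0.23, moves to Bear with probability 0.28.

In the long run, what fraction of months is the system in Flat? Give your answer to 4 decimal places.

Let the stationary distribution be π with π = πP and π_1 + π_2 + π_3 + π_4 = 1.
π_1 = 0.25·π_1 + 0.28·π_2 + 0.21·π_3 + 0.28·π_4
π_2 = 0.26·π_1 + 0.27·π_2 + 0.29·π_3 + 0.23·π_4
π_3 = 0.28·π_1 + 0.2·π_2 + 0.19·π_3 + 0.3·π_4
Solving with the normalization constraint gives π = (0.2554, 0.2627, 0.2420, 0.2399).
So the stationary probability of Flat is 0.2627.

0.2627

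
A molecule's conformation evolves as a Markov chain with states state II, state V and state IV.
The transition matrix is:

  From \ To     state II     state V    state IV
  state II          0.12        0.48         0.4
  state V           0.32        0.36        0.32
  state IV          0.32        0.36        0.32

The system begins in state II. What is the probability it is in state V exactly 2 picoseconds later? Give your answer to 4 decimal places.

Sum over the intermediate state after 1 picosecond:
P = P(state II→state II)·P(state II→state V) + P(state II→state V)·P(state V→state V) + P(state II→state IV)·P(state IV→state V)
  = 0.12×0.48 + 0.48×0.36 + 0.4×0.36
  = 0.0576 + 0.1728 + 0.1440 = 0.3744

0.3744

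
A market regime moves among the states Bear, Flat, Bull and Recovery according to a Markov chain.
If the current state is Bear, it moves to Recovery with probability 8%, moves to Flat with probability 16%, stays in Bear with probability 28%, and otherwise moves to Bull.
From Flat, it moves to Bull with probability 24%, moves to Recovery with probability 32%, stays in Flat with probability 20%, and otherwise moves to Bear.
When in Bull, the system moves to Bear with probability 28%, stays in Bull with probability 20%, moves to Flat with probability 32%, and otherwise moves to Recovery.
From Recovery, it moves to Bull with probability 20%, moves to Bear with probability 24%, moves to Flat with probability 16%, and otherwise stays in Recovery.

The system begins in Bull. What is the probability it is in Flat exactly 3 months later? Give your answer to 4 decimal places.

Propagate the distribution vector 3 months from Bull.
After 0 months: (0.0000, 0.0000, 1.0000, 0.0000)
After 1 month: (0.2800, 0.3200, 0.2000, 0.2000)
After 2 months: (0.2592, 0.2048, 0.2912, 0.2448)
After 3 months: (0.2620, 0.2148, 0.2808, 0.2424)
P(in Flat after 3 months) = 0.2148

0.2148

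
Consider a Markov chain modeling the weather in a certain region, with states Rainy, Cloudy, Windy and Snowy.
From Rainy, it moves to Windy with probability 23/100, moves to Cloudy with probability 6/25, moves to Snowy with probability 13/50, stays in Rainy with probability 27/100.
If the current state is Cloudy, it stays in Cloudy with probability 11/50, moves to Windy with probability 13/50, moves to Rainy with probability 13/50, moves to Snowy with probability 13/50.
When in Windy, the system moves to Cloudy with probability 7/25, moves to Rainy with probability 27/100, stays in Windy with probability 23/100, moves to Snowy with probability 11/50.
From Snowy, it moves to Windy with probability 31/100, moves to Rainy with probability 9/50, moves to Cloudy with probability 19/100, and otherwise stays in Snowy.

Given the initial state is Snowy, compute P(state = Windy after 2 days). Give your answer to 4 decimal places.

0.2613

Propagate the distribution vector 2 days from Snowy.
After 0 days: (0.0000, 0.0000, 0.0000, 1.0000)
After 1 day: (0.1800, 0.1900, 0.3100, 0.3200)
After 2 days: (0.2393, 0.2326, 0.2613, 0.2668)
P(in Windy after 2 days) = 0.2613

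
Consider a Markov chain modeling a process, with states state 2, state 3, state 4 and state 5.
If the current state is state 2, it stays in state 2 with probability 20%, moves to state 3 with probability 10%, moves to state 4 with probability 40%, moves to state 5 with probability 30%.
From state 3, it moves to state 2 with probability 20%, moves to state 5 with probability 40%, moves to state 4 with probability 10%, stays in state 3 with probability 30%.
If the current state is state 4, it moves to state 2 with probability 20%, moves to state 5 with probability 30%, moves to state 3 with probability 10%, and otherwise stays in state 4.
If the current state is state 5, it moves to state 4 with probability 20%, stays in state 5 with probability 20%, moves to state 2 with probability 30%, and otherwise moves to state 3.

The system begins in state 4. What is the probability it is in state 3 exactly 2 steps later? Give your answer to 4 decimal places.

0.1800

Propagate the distribution vector 2 steps from state 4.
After 0 steps: (0.0000, 0.0000, 1.0000, 0.0000)
After 1 step: (0.2000, 0.1000, 0.4000, 0.3000)
After 2 steps: (0.2300, 0.1800, 0.3100, 0.2800)
P(in state 3 after 2 steps) = 0.1800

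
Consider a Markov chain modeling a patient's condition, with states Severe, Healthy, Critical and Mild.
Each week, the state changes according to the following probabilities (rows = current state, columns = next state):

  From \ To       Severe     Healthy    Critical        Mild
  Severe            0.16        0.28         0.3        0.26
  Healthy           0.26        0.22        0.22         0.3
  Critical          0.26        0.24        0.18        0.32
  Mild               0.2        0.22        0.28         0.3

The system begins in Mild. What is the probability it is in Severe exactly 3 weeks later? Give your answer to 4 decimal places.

0.2199

Propagate the distribution vector 3 weeks from Mild.
After 0 weeks: (0.0000, 0.0000, 0.0000, 1.0000)
After 1 week: (0.2000, 0.2200, 0.2800, 0.3000)
After 2 weeks: (0.2220, 0.2376, 0.2428, 0.2976)
After 3 weeks: (0.2199, 0.2382, 0.2459, 0.2960)
P(in Severe after 3 weeks) = 0.2199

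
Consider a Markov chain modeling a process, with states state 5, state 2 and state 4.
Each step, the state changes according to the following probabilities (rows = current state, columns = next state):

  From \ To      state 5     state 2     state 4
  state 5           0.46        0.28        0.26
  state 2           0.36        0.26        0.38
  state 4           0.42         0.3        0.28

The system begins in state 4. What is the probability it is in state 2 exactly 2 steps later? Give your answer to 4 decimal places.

0.2796

Sum over the intermediate state after 1 step:
P = P(state 4→state 5)·P(state 5→state 2) + P(state 4→state 2)·P(state 2→state 2) + P(state 4→state 4)·P(state 4→state 2)
  = 0.42×0.28 + 0.3×0.26 + 0.28×0.3
  = 0.1176 + 0.0780 + 0.0840 = 0.2796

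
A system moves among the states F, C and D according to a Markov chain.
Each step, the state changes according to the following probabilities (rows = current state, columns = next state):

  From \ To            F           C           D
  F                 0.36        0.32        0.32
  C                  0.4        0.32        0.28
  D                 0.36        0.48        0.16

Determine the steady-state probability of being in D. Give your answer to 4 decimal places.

Let the stationary distribution be π with π = πP and π_1 + π_2 + π_3 = 1.
π_1 = 0.36·π_1 + 0.4·π_2 + 0.36·π_3
π_2 = 0.32·π_1 + 0.32·π_2 + 0.48·π_3
Solving with the normalization constraint gives π = (0.3745, 0.3621, 0.2634).
So the stationary probability of D is 0.2634.

0.2634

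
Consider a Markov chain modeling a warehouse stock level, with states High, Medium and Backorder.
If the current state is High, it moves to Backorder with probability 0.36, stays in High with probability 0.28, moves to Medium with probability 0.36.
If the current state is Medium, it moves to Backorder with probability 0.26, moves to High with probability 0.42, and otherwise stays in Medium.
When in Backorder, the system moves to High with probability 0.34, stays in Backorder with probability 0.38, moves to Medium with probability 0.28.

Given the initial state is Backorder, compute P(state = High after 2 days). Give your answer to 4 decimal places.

Sum over the intermediate state after 1 day:
P = P(Backorder→High)·P(High→High) + P(Backorder→Medium)·P(Medium→High) + P(Backorder→Backorder)·P(Backorder→High)
  = 0.34×0.28 + 0.28×0.42 + 0.38×0.34
  = 0.0952 + 0.1176 + 0.1292 = 0.3420

0.3420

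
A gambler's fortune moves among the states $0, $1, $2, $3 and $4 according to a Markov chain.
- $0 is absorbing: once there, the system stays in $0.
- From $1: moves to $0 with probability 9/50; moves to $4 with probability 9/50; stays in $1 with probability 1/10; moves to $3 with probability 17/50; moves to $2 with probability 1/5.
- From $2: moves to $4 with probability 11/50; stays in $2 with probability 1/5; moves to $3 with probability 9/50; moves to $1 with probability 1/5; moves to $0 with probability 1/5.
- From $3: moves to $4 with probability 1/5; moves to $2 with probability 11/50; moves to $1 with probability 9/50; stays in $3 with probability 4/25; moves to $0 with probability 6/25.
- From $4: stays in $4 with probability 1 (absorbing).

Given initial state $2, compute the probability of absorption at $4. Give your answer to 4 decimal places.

Let h(s) be the probability of absorption at $4 starting from transient state s. Then h($4) = 1 and h($0) = 0. By first-step analysis:
h($1) = 0.18·0 + 0.1·h($1) + 0.2·h($2) + 0.34·h($3) + 0.18·1
h($2) = 0.2·0 + 0.2·h($1) + 0.2·h($2) + 0.18·h($3) + 0.22·1
h($3) = 0.24·0 + 0.18·h($1) + 0.22·h($2) + 0.16·h($3) + 0.2·1
Solving: h($1) = 0.4920, h($2) = 0.5050, h($3) = 0.4758.
Starting from $2, the probability is 0.5050.

0.5050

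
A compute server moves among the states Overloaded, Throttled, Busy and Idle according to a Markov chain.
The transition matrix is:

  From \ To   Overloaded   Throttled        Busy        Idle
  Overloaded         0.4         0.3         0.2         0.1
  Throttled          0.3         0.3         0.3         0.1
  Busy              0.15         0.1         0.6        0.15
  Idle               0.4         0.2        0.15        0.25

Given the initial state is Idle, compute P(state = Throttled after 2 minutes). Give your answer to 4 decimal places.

0.2450

Propagate the distribution vector 2 minutes from Idle.
After 0 minutes: (0.0000, 0.0000, 0.0000, 1.0000)
After 1 minute: (0.4000, 0.2000, 0.1500, 0.2500)
After 2 minutes: (0.3425, 0.2450, 0.2675, 0.1450)
P(in Throttled after 2 minutes) = 0.2450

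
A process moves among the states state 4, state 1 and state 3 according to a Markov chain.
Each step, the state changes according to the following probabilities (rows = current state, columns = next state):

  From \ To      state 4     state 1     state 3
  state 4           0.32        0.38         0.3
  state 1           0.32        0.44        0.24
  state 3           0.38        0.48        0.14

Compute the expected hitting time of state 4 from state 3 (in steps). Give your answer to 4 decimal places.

2.8384

Let t(s) be the expected number of steps to first reach state 4 from state s, with t(state 4) = 0. Conditioning on the first step:
t(state 1) = 1 + 0.44·t(state 1) + 0.24·t(state 3)
t(state 3) = 1 + 0.48·t(state 1) + 0.14·t(state 3)
Solving: t(state 1) = 3.0022, t(state 3) = 2.8384.
Expected steps from state 3 to state 4: 2.8384.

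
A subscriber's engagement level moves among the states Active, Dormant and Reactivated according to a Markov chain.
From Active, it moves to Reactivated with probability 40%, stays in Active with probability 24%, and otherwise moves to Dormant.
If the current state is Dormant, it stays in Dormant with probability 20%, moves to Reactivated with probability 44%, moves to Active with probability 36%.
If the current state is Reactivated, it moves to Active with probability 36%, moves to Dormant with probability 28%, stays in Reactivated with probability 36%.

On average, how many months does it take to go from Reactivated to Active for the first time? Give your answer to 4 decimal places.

Let t(s) be the expected number of months to first reach Active from state s, with t(Active) = 0. Conditioning on the first month:
t(Dormant) = 1 + 0.2·t(Dormant) + 0.44·t(Reactivated)
t(Reactivated) = 1 + 0.28·t(Dormant) + 0.36·t(Reactivated)
Solving: t(Dormant) = 2.7778, t(Reactivated) = 2.7778.
Expected months from Reactivated to Active: 2.7778.

2.7778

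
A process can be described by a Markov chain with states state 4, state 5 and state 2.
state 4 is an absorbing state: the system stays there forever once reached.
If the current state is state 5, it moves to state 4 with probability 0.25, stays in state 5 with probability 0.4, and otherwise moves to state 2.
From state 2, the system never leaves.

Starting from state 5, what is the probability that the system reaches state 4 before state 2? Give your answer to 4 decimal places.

Let h(s) be the probability of absorption at state 4 starting from transient state s. Then h(state 4) = 1 and h(state 2) = 0. By first-step analysis:
h(state 5) = 0.25·1 + 0.4·h(state 5) + 0.35·0
Solving: h(state 5) = 0.4167.
Starting from state 5, the probability is 0.4167.

0.4167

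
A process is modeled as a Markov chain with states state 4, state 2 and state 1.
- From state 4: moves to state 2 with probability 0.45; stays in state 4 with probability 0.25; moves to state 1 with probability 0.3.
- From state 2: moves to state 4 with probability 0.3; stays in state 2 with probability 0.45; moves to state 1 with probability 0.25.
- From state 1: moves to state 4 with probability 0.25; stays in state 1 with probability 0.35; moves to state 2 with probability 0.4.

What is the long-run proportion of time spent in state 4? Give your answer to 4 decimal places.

0.2718

Let the stationary distribution be π with π = πP and π_1 + π_2 + π_3 = 1.
π_1 = 0.25·π_1 + 0.3·π_2 + 0.25·π_3
π_2 = 0.45·π_1 + 0.45·π_2 + 0.4·π_3
Solving with the normalization constraint gives π = (0.2718, 0.4354, 0.2929).
So the stationary probability of state 4 is 0.2718.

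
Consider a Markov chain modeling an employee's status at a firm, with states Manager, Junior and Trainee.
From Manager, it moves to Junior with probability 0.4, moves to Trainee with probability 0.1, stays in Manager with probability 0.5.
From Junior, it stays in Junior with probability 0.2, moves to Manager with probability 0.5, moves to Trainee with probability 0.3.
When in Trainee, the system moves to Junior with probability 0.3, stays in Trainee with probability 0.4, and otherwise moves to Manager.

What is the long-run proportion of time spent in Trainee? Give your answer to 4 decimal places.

0.2326

Let the stationary distribution be π with π = πP and π_1 + π_2 + π_3 = 1.
π_1 = 0.5·π_1 + 0.5·π_2 + 0.3·π_3
π_2 = 0.4·π_1 + 0.2·π_2 + 0.3·π_3
Solving with the normalization constraint gives π = (0.4535, 0.3140, 0.2326).
So the stationary probability of Trainee is 0.2326.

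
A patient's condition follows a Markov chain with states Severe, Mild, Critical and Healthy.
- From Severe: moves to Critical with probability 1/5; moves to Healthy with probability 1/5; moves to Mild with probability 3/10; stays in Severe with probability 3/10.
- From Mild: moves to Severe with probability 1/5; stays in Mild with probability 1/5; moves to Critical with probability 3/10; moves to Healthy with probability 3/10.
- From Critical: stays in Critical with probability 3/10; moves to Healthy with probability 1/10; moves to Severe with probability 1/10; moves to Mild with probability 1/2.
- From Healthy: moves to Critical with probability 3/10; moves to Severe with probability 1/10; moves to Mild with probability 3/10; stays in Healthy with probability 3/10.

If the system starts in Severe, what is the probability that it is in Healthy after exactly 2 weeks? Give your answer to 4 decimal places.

Propagate the distribution vector 2 weeks from Severe.
After 0 weeks: (1.0000, 0.0000, 0.0000, 0.0000)
After 1 week: (0.3000, 0.3000, 0.2000, 0.2000)
After 2 weeks: (0.1900, 0.3100, 0.2700, 0.2300)
P(in Healthy after 2 weeks) = 0.2300

0.2300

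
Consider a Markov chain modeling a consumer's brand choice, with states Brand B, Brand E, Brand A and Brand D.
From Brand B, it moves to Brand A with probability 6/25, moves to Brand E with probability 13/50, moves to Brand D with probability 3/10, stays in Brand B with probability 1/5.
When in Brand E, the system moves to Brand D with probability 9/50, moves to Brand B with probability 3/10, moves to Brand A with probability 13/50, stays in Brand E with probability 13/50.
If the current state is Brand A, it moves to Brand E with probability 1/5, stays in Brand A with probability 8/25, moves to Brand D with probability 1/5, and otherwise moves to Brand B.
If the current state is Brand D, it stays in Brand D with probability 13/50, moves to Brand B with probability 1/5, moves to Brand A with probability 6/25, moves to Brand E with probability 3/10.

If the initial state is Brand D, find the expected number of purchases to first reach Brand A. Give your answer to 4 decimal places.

4.0718

Let t(s) be the expected number of purchases to first reach Brand A from state s, with t(Brand A) = 0. Conditioning on the first purchase:
t(Brand B) = 1 + 0.2·t(Brand B) + 0.26·t(Brand E) + 0.3·t(Brand D)
t(Brand E) = 1 + 0.3·t(Brand B) + 0.26·t(Brand E) + 0.18·t(Brand D)
t(Brand D) = 1 + 0.2·t(Brand B) + 0.3·t(Brand E) + 0.26·t(Brand D)
Solving: t(Brand B) = 4.0749, t(Brand E) = 3.9938, t(Brand D) = 4.0718.
Expected purchases from Brand D to Brand A: 4.0718.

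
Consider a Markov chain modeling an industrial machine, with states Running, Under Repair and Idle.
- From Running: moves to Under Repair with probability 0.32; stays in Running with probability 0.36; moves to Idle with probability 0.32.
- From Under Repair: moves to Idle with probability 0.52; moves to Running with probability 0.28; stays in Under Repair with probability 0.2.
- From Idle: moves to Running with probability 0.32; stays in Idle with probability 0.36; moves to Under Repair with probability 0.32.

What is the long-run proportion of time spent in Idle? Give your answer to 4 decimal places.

Let the stationary distribution be π with π = πP and π_1 + π_2 + π_3 = 1.
π_1 = 0.36·π_1 + 0.28·π_2 + 0.32·π_3
π_2 = 0.32·π_1 + 0.2·π_2 + 0.32·π_3
Solving with the normalization constraint gives π = (0.3214, 0.2857, 0.3929).
So the stationary probability of Idle is 0.3929.

0.3929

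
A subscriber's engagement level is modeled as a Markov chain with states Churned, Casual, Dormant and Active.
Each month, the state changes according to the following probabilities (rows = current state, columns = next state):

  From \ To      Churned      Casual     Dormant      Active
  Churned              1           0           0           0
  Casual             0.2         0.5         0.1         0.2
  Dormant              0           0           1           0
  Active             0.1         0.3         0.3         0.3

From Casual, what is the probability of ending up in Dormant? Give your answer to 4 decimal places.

0.4483

Let h(s) be the probability of absorption at Dormant starting from transient state s. Then h(Dormant) = 1 and h(Churned) = 0. By first-step analysis:
h(Casual) = 0.2·0 + 0.5·h(Casual) + 0.1·1 + 0.2·h(Active)
h(Active) = 0.1·0 + 0.3·h(Casual) + 0.3·1 + 0.3·h(Active)
Solving: h(Casual) = 0.4483, h(Active) = 0.6207.
Starting from Casual, the probability is 0.4483.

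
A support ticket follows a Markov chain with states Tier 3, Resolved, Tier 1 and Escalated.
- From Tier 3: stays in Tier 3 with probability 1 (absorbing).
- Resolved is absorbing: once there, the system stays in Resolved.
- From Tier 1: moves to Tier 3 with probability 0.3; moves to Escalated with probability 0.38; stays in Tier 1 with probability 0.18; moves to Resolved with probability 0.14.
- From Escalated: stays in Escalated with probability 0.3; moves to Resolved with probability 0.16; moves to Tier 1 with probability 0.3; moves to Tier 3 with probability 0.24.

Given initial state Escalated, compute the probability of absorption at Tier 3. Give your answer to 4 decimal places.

Let h(s) be the probability of absorption at Tier 3 starting from transient state s. Then h(Tier 3) = 1 and h(Resolved) = 0. By first-step analysis:
h(Tier 1) = 0.3·1 + 0.14·0 + 0.18·h(Tier 1) + 0.38·h(Escalated)
h(Escalated) = 0.24·1 + 0.16·0 + 0.3·h(Tier 1) + 0.3·h(Escalated)
Solving: h(Tier 1) = 0.6548, h(Escalated) = 0.6235.
Starting from Escalated, the probability is 0.6235.

0.6235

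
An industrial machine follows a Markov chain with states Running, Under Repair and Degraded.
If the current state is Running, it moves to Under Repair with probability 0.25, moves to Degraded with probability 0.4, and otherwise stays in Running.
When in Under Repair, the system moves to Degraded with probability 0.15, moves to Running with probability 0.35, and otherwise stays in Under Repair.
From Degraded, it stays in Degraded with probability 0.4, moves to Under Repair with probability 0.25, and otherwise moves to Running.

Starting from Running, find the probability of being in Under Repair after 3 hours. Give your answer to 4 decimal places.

0.3281

Propagate the distribution vector 3 hours from Running.
After 0 hours: (1.0000, 0.0000, 0.0000)
After 1 hour: (0.3500, 0.2500, 0.4000)
After 2 hours: (0.3500, 0.3125, 0.3375)
After 3 hours: (0.3500, 0.3281, 0.3219)
P(in Under Repair after 3 hours) = 0.3281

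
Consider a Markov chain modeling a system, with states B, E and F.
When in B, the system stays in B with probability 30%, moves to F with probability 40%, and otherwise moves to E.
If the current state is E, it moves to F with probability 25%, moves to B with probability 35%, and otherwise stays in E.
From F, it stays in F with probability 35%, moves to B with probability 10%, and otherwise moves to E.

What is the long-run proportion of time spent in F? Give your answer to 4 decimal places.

0.3206

Let the stationary distribution be π with π = πP and π_1 + π_2 + π_3 = 1.
π_1 = 0.3·π_1 + 0.35·π_2 + 0.1·π_3
π_2 = 0.3·π_1 + 0.4·π_2 + 0.55·π_3
Solving with the normalization constraint gives π = (0.2570, 0.4224, 0.3206).
So the stationary probability of F is 0.3206.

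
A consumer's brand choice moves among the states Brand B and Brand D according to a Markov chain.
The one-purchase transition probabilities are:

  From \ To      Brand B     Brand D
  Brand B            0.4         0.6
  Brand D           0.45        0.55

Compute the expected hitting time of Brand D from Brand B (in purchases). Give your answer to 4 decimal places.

Let t(s) be the expected number of purchases to first reach Brand D from state s, with t(Brand D) = 0. Conditioning on the first purchase:
t(Brand B) = 1 + 0.4·t(Brand B)
Solving: t(Brand B) = 1.6667.
Expected purchases from Brand B to Brand D: 1.6667.

1.6667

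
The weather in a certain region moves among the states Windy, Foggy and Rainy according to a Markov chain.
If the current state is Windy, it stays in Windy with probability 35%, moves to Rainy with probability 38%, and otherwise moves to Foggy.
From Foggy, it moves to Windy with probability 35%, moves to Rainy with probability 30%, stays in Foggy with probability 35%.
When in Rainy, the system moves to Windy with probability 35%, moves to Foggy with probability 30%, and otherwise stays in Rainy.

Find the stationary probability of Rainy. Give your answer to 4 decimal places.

0.3453

Let the stationary distribution be π with π = πP and π_1 + π_2 + π_3 = 1.
π_1 = 0.35·π_1 + 0.35·π_2 + 0.35·π_3
π_2 = 0.27·π_1 + 0.35·π_2 + 0.3·π_3
Solving with the normalization constraint gives π = (0.3500, 0.3047, 0.3453).
So the stationary probability of Rainy is 0.3453.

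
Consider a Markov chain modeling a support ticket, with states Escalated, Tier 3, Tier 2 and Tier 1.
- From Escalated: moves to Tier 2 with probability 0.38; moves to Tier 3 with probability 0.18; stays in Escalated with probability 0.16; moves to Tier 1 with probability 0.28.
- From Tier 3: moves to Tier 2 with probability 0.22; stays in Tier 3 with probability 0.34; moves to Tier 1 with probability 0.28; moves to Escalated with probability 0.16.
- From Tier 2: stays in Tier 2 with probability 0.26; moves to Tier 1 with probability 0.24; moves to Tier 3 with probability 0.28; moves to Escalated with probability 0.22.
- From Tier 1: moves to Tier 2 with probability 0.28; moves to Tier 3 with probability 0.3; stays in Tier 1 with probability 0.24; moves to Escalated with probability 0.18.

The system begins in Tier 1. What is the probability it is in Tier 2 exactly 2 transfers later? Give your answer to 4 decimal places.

Propagate the distribution vector 2 transfers from Tier 1.
After 0 transfers: (0.0000, 0.0000, 0.0000, 1.0000)
After 1 transfer: (0.1800, 0.3000, 0.2800, 0.2400)
After 2 transfers: (0.1816, 0.2848, 0.2744, 0.2592)
P(in Tier 2 after 2 transfers) = 0.2744

0.2744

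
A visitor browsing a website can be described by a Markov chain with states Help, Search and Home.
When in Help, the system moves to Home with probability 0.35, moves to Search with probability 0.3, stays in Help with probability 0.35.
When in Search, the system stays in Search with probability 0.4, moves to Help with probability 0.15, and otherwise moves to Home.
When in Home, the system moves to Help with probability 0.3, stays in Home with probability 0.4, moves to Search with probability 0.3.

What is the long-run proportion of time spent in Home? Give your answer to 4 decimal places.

Let the stationary distribution be π with π = πP and π_1 + π_2 + π_3 = 1.
π_1 = 0.35·π_1 + 0.15·π_2 + 0.3·π_3
π_2 = 0.3·π_1 + 0.4·π_2 + 0.3·π_3
Solving with the normalization constraint gives π = (0.2632, 0.3333, 0.4035).
So the stationary probability of Home is 0.4035.

0.4035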